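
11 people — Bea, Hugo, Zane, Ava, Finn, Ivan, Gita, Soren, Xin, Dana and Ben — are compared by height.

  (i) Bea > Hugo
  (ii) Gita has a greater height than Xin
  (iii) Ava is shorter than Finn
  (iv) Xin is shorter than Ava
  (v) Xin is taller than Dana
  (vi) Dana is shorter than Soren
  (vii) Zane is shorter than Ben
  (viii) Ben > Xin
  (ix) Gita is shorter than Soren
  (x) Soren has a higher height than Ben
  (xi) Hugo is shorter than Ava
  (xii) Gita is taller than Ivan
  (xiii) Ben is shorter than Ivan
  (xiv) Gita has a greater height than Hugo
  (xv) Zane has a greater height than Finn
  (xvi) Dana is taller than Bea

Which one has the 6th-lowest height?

Finn

Chaining the given pairs: Hugo < Bea < Dana < Xin < Ava < Finn < Zane < Ben < Ivan < Gita < Soren.
Counting 6 from the smallest end gives Finn.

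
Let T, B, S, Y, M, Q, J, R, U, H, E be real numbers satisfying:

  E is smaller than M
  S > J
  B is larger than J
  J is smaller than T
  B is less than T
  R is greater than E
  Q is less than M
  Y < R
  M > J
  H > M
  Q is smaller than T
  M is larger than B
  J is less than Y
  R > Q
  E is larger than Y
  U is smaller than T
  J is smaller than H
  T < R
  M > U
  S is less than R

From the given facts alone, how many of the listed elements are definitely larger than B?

4

The elements the relations force above B are T, R, M, H — no chain reaches any other.
That is 4.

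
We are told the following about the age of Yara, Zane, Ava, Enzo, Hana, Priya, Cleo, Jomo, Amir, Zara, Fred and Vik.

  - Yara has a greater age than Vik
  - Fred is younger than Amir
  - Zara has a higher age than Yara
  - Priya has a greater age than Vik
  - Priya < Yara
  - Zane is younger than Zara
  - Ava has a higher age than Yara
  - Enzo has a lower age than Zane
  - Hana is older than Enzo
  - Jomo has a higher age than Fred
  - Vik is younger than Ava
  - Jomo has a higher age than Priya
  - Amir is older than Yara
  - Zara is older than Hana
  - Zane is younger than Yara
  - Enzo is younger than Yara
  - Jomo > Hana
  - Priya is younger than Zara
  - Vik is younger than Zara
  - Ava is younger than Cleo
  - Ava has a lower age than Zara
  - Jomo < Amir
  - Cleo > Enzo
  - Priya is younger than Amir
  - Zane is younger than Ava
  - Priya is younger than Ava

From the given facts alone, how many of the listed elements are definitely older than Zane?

Directly above Zane: Yara, Ava, Zara.
One step further: Cleo, Amir (5 so far).
Nothing else is reachable above Zane; 5 in all.

5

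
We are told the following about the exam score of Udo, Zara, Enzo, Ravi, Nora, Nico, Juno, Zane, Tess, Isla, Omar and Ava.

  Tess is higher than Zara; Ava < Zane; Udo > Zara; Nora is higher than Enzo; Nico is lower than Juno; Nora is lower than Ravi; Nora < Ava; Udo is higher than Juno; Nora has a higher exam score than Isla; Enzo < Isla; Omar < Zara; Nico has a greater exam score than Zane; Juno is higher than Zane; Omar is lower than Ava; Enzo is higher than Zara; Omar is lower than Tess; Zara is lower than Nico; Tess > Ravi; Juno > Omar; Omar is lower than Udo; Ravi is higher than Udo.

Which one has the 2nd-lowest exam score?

Zara

Piecing the relations together gives one ordering: Omar < Zara < Enzo < Isla < Nora < Ava < Zane < Nico < Juno < Udo < Ravi < Tess.
Counting 2 from the smallest end gives Zara.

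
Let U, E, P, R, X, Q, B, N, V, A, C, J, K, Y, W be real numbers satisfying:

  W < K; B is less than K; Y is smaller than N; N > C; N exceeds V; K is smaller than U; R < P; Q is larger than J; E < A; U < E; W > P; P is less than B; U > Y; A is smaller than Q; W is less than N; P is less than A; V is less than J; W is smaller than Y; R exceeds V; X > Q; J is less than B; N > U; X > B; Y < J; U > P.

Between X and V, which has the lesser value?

Following the relations from V: V < R < P < W < Y < J < B < K < U < E < A < Q < X.
So V < X; V is the smaller of the two.

V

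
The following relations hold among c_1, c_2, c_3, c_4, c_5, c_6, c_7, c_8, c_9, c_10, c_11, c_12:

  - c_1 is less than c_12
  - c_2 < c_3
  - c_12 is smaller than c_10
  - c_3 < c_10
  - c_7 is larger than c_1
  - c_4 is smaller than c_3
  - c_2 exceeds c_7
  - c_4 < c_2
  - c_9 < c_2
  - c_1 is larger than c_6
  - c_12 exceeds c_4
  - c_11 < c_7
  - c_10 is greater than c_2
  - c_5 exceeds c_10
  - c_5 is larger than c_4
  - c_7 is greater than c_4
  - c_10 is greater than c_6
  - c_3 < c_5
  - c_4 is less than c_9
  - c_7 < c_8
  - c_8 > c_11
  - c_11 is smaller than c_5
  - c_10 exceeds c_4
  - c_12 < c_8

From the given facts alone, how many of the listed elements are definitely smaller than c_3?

The elements the relations force below c_3 are c_11, c_4, c_6, c_1, c_9, c_7, c_2 — no chain reaches any other.
That is 7.

7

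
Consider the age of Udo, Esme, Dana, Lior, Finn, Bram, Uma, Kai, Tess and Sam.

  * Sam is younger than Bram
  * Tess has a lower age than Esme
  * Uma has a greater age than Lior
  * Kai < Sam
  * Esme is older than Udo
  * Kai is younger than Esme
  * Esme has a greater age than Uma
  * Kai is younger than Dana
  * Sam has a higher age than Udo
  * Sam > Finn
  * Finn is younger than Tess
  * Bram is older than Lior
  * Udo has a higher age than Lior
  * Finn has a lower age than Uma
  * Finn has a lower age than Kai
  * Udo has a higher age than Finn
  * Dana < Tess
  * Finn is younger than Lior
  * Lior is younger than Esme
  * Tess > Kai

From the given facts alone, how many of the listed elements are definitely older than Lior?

The elements the relations force above Lior are Udo, Sam, Bram, Uma, Esme — no chain reaches any other.
That is 5.

5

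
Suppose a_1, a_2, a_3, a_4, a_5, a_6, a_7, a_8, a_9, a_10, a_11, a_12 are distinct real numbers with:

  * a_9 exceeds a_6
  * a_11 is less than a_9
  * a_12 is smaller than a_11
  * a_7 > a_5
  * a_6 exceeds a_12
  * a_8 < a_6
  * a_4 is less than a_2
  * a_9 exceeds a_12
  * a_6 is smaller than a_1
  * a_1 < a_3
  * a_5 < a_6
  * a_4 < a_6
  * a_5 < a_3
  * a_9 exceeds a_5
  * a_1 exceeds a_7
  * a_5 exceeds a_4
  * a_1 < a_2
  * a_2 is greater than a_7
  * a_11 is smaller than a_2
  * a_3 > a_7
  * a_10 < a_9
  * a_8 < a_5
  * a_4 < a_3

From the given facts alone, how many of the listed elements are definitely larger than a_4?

7

Directly above a_4: a_5, a_6, a_2, a_3.
One step further: a_7, a_1, a_9 (7 so far).
Nothing else is reachable above a_4; 7 in all.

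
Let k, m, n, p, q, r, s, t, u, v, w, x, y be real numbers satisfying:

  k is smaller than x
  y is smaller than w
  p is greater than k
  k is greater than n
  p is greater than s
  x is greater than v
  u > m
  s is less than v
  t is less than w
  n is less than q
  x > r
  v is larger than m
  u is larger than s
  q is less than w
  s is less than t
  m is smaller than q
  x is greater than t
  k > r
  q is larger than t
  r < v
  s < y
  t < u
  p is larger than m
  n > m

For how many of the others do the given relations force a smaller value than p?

From p the given relations immediately reach m, s, k.
From those, n, r — 5 in total.
Nothing else is reachable below p; 5 in all.

5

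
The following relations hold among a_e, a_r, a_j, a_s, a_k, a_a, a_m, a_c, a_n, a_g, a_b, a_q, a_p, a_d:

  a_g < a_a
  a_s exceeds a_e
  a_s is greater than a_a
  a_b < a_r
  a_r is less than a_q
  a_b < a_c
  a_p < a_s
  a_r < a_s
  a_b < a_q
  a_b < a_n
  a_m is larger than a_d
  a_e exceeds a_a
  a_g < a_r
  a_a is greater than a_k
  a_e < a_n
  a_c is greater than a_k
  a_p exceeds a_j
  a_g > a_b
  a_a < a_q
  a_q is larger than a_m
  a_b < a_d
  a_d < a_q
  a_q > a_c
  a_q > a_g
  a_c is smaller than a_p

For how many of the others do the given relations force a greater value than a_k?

From a_k the given relations immediately reach a_a, a_c.
From those, a_e, a_p, a_q, a_s — 6 in total.
From those, a_n — 7 in total.
Nothing else is reachable above a_k; 7 in all.

7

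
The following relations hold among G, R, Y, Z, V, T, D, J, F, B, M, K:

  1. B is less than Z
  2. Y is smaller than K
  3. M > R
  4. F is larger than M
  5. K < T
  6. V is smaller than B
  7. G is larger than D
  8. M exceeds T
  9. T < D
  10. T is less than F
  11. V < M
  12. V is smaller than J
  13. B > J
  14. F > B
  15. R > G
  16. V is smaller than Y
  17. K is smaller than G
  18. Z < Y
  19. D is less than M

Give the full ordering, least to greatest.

Nothing is placed below V, so it is least; from there V < J; J < B; B < Z; Z < Y; Y < K; K < T; T < D; D < G; G < R; R < M; M < F, each given directly.

V < J < B < Z < Y < K < T < D < G < R < M < F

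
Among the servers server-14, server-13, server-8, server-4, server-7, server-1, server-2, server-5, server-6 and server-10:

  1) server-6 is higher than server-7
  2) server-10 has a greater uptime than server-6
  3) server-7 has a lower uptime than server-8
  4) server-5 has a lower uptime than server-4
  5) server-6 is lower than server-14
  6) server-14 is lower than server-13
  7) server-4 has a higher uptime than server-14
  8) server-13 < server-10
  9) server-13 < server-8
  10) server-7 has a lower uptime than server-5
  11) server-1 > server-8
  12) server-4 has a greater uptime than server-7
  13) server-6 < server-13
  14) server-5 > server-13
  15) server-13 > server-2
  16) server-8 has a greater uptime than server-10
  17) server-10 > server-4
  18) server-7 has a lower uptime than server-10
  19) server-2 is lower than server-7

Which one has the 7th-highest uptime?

Piecing the relations together gives one ordering: server-2 < server-7 < server-6 < server-14 < server-13 < server-5 < server-4 < server-10 < server-8 < server-1.
Counting 7 from the largest end gives server-14.

server-14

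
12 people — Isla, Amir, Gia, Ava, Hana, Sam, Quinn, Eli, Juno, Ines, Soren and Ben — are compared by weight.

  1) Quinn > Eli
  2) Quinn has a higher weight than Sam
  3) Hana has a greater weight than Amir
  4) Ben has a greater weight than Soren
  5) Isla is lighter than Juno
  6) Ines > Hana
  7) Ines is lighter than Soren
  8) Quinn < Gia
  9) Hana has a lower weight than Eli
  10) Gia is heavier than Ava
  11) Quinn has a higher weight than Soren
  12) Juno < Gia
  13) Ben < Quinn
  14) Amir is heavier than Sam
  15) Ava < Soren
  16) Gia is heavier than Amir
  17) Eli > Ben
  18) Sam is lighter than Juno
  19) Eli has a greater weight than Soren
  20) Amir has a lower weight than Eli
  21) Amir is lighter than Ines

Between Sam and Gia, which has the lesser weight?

Sam

The relevant relations are Sam < Amir; Amir < Ines; Ines < Soren; Soren < Eli; Eli < Quinn; Quinn < Gia.
Together: Sam < Amir < Ines < Soren < Eli < Quinn < Gia.
So Sam < Gia; Sam is the lighter of the two.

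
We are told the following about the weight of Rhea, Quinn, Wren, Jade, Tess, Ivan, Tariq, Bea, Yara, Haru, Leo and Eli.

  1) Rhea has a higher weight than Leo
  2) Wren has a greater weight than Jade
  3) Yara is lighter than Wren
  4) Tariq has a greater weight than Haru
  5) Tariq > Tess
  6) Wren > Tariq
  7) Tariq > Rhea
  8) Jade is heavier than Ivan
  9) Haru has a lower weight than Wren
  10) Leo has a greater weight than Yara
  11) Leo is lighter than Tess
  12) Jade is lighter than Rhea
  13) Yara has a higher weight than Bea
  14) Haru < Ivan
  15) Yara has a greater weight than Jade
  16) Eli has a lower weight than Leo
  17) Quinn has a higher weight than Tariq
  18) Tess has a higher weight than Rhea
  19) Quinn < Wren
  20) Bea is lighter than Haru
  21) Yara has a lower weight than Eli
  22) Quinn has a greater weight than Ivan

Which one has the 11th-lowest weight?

Quinn

Piecing the relations together gives one ordering: Bea < Haru < Ivan < Jade < Yara < Eli < Leo < Rhea < Tess < Tariq < Quinn < Wren.
Counting 11 from the smallest end gives Quinn.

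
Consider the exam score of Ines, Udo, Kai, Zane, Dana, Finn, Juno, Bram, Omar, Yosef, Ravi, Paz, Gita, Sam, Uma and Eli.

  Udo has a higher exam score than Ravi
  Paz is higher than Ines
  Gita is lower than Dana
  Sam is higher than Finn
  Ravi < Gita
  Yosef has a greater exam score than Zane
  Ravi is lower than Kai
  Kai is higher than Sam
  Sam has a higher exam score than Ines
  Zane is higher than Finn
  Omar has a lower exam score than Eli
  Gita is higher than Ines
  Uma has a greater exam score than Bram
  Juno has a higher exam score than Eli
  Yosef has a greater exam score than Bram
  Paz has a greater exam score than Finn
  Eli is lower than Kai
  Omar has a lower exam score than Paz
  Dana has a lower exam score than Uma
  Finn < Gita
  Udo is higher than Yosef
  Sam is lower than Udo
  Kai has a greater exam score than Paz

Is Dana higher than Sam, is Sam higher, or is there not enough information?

Following every chain through Sam: above Sam we get Kai, Udo; below Sam we get Finn, Ines.
Dana is not reached, and no chain runs the other way from Dana to Sam.
So the given relations leave the order of Sam and Dana undetermined.

undetermined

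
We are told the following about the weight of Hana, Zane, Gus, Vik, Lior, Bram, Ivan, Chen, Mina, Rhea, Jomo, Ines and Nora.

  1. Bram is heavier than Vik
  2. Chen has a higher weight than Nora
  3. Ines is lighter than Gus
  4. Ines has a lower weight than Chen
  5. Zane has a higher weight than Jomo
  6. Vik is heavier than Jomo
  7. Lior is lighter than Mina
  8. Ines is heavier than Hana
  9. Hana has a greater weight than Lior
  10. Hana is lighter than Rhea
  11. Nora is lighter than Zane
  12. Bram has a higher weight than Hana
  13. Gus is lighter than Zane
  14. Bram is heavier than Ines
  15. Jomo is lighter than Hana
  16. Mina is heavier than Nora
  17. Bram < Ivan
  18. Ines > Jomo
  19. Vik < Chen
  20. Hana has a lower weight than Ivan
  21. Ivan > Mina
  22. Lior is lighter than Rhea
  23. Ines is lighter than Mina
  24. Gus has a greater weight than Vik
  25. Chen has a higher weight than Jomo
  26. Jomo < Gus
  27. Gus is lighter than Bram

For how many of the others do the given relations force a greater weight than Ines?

6

From Ines the given relations immediately reach Mina, Gus, Chen, Bram.
From those, Zane, Ivan — 6 in total.
Nothing else is reachable above Ines; 6 in all.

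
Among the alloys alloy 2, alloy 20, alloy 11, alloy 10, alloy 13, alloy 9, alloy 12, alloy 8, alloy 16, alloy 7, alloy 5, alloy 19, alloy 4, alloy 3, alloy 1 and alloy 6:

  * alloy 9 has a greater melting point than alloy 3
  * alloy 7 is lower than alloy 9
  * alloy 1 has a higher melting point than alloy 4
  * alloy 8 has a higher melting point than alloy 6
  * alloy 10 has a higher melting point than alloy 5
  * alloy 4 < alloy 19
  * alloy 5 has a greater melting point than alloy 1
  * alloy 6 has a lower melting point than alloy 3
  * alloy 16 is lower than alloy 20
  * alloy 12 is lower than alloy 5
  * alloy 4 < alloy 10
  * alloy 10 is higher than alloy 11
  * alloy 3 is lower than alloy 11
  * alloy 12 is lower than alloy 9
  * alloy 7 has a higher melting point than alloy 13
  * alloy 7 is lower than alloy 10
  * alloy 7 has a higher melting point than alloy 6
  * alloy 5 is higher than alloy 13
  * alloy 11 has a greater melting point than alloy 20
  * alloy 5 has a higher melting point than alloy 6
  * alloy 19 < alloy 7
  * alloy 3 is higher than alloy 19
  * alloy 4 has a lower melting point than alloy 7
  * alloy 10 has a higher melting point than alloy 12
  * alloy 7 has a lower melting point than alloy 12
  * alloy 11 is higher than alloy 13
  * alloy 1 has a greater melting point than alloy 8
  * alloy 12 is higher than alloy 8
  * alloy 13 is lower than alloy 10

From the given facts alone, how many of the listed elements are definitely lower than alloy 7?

4

From alloy 7 the given relations immediately reach alloy 4, alloy 13, alloy 19, alloy 6.
Nothing else is reachable below alloy 7; 4 in all.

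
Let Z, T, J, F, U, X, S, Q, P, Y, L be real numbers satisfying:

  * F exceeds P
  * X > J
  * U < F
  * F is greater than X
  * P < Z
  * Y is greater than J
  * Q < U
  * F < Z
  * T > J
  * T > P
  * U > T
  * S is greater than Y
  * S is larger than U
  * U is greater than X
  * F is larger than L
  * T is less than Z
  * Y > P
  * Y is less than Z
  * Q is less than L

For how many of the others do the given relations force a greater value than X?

Directly above X: U, F.
One step further: Z, S (4 so far).
Nothing else is reachable above X; 4 in all.

4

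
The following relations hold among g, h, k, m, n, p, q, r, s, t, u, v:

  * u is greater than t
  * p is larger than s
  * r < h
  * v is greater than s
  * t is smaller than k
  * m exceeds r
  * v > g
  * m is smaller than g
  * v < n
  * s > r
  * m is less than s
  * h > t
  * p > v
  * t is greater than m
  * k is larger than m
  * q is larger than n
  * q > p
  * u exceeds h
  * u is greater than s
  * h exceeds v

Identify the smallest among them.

m is not least since r < m; g is not least since m < g; t is not least since m < t; s is not least since r < s; k is not least since m < k; v is not least since s < v; h is not least since t < h; p is not least since v < p; n is not least since v < n; q is not least since n < q; u is not least since s < u.
Only r has nothing below it, so r is the smallest.

r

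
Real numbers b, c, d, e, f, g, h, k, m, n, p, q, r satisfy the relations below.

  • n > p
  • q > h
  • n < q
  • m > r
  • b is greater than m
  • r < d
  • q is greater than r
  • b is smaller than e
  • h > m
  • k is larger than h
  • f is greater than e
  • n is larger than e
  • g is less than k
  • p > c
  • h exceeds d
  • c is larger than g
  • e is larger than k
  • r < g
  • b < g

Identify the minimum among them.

r

Chaining upward from r: directly above it, m, d, g, q; then b, h, k, c; then p, e; then n, f.
That covers every other element, and nothing is given below r, so r is the minimum.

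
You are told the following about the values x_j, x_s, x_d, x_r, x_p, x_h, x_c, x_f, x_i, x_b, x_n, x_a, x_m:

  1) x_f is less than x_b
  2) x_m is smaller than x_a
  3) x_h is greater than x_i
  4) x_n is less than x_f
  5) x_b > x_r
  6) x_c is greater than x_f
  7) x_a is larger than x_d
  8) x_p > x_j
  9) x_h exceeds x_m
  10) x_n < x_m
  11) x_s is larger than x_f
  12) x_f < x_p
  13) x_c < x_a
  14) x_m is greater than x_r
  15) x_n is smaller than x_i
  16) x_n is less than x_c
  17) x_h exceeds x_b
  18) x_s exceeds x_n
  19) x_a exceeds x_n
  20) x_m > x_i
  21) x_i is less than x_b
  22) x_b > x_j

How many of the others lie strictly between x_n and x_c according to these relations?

The relations place x_n below x_c. An element lies strictly between them when it is forced above x_n and also forced below x_c.
Above x_n: {x_f, x_s, x_i, x_p, x_b, x_m, x_a, x_h}. Below x_c: {x_f}.
Intersection: {x_f} — 1.

1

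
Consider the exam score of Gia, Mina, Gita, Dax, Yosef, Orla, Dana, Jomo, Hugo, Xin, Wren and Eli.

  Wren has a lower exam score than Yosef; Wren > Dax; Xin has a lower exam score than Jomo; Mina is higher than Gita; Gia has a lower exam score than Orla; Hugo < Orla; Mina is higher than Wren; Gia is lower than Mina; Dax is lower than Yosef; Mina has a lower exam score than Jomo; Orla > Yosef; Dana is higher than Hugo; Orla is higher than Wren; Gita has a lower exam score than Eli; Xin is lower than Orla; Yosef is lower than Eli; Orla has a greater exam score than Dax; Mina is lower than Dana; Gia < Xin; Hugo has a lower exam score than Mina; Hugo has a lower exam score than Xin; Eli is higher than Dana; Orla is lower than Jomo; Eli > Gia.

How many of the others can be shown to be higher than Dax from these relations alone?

7

The elements the relations force above Dax are Wren, Yosef, Mina, Dana, Eli, Orla, Jomo — no chain reaches any other.
That is 7.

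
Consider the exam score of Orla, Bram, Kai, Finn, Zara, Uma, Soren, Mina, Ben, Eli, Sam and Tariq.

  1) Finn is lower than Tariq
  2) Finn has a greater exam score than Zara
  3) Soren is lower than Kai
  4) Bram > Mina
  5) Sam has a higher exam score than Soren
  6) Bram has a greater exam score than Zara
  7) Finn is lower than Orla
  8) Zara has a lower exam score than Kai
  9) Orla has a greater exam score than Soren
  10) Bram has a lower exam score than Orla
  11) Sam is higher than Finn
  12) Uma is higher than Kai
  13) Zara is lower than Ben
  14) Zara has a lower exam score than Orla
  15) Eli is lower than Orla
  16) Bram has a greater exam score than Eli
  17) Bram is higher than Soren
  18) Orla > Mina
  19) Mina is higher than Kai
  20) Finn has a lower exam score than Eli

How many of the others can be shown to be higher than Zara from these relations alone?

10

The elements the relations force above Zara are Finn, Sam, Eli, Ben, Kai, Mina, Uma, Bram, Orla, Tariq — no chain reaches any other.
That is 10.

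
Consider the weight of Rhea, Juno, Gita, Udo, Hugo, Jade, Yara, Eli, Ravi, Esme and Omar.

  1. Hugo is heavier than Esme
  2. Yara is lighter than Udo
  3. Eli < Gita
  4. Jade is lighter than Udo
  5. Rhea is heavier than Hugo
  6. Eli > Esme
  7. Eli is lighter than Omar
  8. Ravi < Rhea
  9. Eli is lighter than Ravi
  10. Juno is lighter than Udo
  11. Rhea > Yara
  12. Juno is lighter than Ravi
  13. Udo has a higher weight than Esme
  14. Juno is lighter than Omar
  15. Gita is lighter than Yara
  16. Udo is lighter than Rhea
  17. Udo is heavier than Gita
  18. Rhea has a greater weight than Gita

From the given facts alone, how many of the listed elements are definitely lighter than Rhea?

9

The elements the relations force below Rhea are Juno, Jade, Esme, Eli, Ravi, Hugo, Gita, Yara, Udo — no chain reaches any other.
That is 9.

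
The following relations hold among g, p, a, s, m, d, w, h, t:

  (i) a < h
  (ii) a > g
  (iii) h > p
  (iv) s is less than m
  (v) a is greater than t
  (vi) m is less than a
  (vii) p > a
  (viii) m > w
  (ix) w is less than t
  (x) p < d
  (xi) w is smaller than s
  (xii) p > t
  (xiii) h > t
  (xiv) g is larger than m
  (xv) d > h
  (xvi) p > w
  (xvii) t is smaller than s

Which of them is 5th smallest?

g

Piecing the relations together gives one ordering: w < t < s < m < g < a < p < h < d.
Counting 5 from the smallest end gives g.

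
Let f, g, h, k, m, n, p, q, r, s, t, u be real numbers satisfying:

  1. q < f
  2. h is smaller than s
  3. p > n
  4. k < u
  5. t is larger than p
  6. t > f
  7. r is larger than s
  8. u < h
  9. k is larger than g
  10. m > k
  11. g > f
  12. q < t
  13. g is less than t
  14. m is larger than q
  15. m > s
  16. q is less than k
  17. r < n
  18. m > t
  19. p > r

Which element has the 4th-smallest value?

k

Piecing the relations together gives one ordering: q < f < g < k < u < h < s < r < n < p < t < m.
Counting 4 from the smallest end gives k.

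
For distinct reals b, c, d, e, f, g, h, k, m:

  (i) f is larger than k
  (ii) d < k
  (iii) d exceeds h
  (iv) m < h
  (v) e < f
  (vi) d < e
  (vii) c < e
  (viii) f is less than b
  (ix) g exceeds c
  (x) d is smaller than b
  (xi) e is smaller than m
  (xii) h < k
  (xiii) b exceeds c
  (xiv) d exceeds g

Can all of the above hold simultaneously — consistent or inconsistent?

inconsistent

Chaining the given relations yields d < e < m < h, so d < h. But one relation states h < d. These cannot both hold.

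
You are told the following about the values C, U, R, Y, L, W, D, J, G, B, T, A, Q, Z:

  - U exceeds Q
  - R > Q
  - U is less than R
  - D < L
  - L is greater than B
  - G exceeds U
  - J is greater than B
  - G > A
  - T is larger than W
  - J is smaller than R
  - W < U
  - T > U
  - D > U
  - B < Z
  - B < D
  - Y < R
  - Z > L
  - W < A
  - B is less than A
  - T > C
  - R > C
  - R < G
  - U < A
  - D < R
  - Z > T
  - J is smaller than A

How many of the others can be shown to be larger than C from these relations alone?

4

Directly above C: T, R.
One step further: Z, G (4 so far).
Nothing else is reachable above C; 4 in all.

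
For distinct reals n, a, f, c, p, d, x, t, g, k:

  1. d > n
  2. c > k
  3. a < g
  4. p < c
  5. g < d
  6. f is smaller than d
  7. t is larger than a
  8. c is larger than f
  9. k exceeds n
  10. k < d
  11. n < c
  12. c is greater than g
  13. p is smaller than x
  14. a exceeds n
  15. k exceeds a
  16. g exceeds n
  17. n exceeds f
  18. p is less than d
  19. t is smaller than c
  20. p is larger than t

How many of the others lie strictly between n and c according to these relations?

5

The relations place n below c. An element lies strictly between them when it is forced above n and also forced below c.
Above n: {a, k, t, p, g, d, x}. Below c: {f, a, k, t, p, g}.
Intersection: {a, k, t, p, g} — 5.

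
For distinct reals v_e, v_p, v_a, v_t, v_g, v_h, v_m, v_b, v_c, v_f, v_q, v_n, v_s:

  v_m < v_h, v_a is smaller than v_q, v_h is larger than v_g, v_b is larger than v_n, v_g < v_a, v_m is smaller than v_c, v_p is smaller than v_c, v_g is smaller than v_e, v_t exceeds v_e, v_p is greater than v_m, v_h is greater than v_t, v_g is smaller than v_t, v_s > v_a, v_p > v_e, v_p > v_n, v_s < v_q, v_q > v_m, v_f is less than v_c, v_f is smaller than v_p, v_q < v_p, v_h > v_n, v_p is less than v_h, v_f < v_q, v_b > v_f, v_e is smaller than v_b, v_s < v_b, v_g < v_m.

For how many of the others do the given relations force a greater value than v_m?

4

Directly above v_m: v_q, v_p, v_c, v_h.
Nothing else is reachable above v_m; 4 in all.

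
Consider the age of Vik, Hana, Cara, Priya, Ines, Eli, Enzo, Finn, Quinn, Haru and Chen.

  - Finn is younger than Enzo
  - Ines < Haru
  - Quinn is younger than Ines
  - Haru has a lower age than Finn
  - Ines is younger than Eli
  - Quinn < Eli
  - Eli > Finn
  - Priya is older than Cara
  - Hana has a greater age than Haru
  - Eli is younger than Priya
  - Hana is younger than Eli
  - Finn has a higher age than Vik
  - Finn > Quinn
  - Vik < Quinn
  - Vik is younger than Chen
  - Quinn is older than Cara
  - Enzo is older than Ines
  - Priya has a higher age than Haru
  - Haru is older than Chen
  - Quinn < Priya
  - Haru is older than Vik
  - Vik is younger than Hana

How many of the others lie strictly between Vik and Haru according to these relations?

3

Chaining upward from Vik reaches: Quinn, Chen, Ines, Hana, Finn, Enzo, Eli, Priya.
Chaining downward from Haru reaches: Cara, Quinn, Chen, Ines.
Strictly between Vik and Haru are those in both lists: Quinn, Chen, Ines — 3 elements.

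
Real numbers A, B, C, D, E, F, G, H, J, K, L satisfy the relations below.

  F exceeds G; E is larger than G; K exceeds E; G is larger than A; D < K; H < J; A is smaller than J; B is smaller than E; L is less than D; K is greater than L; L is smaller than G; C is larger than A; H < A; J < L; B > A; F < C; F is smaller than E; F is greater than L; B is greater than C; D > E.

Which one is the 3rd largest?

E

Piecing the relations together gives one ordering: H < A < J < L < G < F < C < B < E < D < K.
The 3rd largest is E.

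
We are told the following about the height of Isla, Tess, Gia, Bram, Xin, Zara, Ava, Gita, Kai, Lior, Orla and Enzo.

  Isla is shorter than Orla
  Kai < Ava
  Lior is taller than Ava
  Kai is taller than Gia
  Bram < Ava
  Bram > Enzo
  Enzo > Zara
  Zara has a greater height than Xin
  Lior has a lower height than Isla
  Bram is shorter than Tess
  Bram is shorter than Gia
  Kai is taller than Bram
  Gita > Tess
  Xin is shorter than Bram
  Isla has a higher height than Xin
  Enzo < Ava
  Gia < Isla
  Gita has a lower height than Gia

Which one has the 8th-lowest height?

Kai

Chaining the given pairs: Xin < Zara < Enzo < Bram < Tess < Gita < Gia < Kai < Ava < Lior < Isla < Orla.
Counting 8 from the smallest end gives Kai.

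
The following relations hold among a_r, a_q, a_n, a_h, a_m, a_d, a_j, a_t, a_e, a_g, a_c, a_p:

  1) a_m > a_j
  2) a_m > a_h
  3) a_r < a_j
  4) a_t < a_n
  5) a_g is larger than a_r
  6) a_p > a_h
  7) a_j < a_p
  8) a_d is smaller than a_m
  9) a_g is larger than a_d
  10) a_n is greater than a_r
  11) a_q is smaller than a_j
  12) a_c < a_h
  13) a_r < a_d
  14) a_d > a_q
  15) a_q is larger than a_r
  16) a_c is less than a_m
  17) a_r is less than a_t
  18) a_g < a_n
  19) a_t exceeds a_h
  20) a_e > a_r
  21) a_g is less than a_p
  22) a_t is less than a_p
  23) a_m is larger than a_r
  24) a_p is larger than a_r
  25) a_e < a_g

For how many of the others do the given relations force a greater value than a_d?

Directly above a_d: a_g, a_m.
One step further: a_n, a_p (4 so far).
No other element is forced above a_d by the given relations, so the count is 4.

4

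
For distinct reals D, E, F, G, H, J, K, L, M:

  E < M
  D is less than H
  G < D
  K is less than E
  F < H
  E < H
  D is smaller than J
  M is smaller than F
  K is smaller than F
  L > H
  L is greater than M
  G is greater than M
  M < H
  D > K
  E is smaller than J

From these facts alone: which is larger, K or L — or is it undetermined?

L

K < E and E < M give K < M.
With M < G: K < E < M < G.
Then G < D extends the chain to D.
Then D < H extends the chain to H.
Then H < L extends the chain to L.
So L is larger.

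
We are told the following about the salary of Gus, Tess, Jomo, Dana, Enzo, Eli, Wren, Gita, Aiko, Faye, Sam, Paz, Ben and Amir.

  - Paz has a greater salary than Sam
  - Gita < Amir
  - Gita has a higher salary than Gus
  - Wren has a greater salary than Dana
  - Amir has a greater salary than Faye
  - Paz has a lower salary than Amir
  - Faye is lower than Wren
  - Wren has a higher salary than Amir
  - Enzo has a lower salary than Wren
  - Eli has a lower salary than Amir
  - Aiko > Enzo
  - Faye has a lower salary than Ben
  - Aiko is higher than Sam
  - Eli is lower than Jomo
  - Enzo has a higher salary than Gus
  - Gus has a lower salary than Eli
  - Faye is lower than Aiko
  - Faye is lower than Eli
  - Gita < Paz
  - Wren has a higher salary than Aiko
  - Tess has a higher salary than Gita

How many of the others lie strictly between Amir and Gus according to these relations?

Chaining upward from Gus reaches: Eli, Gita, Enzo, Tess, Jomo, Aiko, Paz, Wren.
Chaining downward from Amir reaches: Faye, Eli, Sam, Gita, Paz.
Strictly between Gus and Amir are those in both lists: Eli, Gita, Paz — 3 elements.

3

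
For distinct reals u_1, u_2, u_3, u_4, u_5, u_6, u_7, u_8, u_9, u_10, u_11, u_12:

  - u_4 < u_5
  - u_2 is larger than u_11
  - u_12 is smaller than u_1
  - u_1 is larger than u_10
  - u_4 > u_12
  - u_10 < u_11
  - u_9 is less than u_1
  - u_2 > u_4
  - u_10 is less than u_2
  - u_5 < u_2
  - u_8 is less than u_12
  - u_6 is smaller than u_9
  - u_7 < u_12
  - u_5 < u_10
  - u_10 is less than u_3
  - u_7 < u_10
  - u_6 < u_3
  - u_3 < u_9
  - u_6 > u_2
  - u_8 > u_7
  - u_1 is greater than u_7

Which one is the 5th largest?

u_2

Chaining the given pairs: u_7 < u_8 < u_12 < u_4 < u_5 < u_10 < u_11 < u_2 < u_6 < u_3 < u_9 < u_1.
The 5th largest is u_2.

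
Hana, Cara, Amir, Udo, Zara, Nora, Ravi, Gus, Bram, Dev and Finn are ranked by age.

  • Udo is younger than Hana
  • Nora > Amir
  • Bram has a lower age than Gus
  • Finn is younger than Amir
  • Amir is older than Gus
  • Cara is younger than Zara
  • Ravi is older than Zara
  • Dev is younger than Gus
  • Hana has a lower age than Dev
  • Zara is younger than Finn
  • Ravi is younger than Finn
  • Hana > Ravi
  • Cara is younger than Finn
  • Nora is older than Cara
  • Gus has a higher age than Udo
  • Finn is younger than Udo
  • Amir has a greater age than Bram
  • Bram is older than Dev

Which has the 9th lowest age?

The consecutive relations fix a unique order: Cara < Zara < Ravi < Finn < Udo < Hana < Dev < Bram < Gus < Amir < Nora.
Counting 9 from the smallest end gives Gus.

Gus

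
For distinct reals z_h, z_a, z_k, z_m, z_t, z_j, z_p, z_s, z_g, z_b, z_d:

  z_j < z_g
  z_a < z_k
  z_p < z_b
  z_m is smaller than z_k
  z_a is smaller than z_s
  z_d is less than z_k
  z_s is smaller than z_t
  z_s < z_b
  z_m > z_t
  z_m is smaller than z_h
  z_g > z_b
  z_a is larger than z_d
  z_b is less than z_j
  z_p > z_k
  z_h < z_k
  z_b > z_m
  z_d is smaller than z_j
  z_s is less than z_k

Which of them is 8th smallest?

Piecing the relations together gives one ordering: z_d < z_a < z_s < z_t < z_m < z_h < z_k < z_p < z_b < z_j < z_g.
The 8th smallest is z_p.

z_p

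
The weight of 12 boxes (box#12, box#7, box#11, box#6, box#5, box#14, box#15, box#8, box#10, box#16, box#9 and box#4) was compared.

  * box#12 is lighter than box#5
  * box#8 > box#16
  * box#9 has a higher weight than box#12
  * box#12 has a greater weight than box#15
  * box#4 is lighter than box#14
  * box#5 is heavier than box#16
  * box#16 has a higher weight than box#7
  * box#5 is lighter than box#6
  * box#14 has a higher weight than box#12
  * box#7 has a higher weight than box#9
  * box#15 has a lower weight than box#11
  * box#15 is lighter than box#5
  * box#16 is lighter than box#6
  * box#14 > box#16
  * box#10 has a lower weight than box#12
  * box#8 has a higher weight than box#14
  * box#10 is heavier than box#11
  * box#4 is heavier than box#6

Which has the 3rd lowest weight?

The consecutive relations fix a unique order: box#15 < box#11 < box#10 < box#12 < box#9 < box#7 < box#16 < box#5 < box#6 < box#4 < box#14 < box#8.
The 3rd smallest is box#10.

box#10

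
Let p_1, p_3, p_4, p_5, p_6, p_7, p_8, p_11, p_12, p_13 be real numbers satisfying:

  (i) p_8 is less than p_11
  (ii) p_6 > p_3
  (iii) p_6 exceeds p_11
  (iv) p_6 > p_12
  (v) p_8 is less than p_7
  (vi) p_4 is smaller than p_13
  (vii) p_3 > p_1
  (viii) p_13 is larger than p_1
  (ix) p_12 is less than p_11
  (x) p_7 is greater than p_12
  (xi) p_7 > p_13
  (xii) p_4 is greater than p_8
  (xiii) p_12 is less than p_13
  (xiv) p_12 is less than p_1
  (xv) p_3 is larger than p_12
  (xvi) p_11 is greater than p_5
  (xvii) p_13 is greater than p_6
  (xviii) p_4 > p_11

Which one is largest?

p_7

p_5 is not greatest since p_5 < p_11; p_12 is not greatest since p_12 < p_7; p_8 is not greatest since p_8 < p_11; p_11 is not greatest since p_11 < p_6; p_1 is not greatest since p_1 < p_3; p_4 is not greatest since p_4 < p_13; p_3 is not greatest since p_3 < p_6; p_6 is not greatest since p_6 < p_13; p_13 is not greatest since p_13 < p_7.
Only p_7 has nothing above it, so p_7 is the largest.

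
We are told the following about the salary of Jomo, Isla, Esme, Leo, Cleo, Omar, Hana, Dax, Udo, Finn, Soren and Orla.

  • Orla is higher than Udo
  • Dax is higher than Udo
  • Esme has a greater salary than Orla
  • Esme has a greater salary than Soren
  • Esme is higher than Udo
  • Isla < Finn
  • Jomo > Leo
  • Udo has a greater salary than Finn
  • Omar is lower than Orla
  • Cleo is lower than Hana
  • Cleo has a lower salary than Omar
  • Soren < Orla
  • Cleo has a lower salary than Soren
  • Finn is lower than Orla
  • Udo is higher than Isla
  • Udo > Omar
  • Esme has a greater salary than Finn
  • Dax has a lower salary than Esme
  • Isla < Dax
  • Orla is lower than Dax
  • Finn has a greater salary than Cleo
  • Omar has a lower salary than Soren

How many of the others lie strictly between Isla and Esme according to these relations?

Chaining upward from Isla reaches: Finn, Udo, Orla, Dax.
Chaining downward from Esme reaches: Cleo, Finn, Omar, Soren, Udo, Orla, Dax.
Strictly between Isla and Esme are those in both lists: Finn, Udo, Orla, Dax — 4 elements.

4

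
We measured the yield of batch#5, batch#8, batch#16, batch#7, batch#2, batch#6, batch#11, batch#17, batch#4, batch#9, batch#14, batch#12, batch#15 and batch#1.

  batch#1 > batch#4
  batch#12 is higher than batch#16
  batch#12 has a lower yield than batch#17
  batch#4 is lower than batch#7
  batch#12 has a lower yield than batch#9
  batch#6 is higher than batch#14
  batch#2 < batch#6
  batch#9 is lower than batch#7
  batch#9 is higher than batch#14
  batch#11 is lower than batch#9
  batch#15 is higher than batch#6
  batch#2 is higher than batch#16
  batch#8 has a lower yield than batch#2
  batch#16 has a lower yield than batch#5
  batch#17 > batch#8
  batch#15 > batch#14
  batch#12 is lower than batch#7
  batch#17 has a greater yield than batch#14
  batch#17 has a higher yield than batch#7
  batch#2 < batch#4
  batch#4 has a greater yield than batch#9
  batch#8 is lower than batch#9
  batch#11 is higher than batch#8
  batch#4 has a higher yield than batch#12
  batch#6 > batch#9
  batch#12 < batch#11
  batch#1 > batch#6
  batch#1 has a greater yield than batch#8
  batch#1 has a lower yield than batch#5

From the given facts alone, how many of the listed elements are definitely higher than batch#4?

From batch#4 the given relations immediately reach batch#1, batch#7.
From those, batch#17, batch#5 — 4 in total.
Nothing else is reachable above batch#4; 4 in all.

4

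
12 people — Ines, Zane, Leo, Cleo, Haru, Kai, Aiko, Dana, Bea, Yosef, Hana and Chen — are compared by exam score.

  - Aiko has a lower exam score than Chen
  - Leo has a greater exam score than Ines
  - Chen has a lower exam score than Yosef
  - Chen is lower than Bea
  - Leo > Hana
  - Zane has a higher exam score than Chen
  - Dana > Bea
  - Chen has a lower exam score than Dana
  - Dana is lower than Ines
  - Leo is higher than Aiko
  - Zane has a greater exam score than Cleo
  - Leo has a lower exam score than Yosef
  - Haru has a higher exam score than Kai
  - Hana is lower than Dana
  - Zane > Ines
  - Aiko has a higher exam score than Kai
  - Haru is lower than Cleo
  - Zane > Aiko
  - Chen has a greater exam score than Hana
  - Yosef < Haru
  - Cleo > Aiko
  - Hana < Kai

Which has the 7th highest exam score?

Dana

Piecing the relations together gives one ordering: Hana < Kai < Aiko < Chen < Bea < Dana < Ines < Leo < Yosef < Haru < Cleo < Zane.
Counting 7 from the largest end gives Dana.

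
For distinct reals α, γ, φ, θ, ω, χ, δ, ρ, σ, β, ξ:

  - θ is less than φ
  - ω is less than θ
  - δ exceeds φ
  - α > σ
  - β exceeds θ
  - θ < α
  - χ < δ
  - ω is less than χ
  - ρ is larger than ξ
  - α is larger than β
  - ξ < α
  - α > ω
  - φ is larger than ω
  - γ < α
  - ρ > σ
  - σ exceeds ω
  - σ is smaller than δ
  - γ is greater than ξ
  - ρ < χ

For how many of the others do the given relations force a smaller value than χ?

The elements the relations force below χ are ω, ξ, σ, ρ — no chain reaches any other.
That is 4.

4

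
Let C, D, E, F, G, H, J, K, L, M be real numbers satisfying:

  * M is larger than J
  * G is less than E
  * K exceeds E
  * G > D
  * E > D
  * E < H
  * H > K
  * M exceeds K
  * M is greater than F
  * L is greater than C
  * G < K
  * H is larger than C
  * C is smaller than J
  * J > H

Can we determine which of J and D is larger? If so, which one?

J

Link the given pairs in sequence: D < G; G < E; E < H; H < J.
Chaining these gives D < G < E < H < J.
So J is larger.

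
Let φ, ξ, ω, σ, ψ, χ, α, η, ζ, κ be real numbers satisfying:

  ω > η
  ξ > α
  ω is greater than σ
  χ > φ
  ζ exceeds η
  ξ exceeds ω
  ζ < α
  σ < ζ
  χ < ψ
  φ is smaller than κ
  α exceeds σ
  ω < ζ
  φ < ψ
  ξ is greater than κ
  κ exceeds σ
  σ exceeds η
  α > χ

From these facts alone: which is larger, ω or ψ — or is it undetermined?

undetermined

Following every chain through ω: above ω we get ζ, α, ξ; below ω we get η, σ.
ψ is not reached, and no chain runs the other way from ψ to ω.
So the given relations leave the order of ω and ψ undetermined.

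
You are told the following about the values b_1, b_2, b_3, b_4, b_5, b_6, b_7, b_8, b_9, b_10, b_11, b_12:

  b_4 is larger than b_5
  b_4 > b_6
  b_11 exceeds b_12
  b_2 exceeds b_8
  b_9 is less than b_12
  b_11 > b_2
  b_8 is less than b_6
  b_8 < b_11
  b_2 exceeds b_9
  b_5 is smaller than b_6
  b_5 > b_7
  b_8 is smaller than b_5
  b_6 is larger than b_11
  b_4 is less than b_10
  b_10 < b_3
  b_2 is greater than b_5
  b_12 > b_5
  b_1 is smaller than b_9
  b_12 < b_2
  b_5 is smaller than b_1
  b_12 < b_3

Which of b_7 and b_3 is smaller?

b_7

b_7 < b_5 < b_1 < b_9 < b_12 < b_2 < b_11 < b_6 < b_4 < b_10 < b_3, by transitivity through b_5, b_1, b_9, b_12, b_2, b_11, b_6, b_4, b_10.
So b_7 < b_3; b_7 is the smaller of the two.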